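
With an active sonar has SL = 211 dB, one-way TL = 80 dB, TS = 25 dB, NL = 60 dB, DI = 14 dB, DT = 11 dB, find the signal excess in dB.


19 dB


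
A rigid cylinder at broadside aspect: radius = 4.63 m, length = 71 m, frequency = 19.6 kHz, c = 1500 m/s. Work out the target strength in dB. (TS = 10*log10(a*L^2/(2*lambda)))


lambda = 1500/19600 = 0.07653 m
TS = 10*log10(4.63*71^2/(2*0.07653)) = 51.83

51.83 dB


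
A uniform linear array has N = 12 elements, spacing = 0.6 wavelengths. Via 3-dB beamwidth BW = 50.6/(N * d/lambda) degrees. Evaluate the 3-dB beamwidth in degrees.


BW = 50.6 / (12 * 0.6) = 50.6 / 7.2 = 7.03

7.03 deg


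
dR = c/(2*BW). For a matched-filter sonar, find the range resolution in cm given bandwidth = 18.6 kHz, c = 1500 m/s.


dR = c/(2*BW) = 1500 / (2 * 18.6e3) = 0.0403 m = 4.03 cm

4.03 cm


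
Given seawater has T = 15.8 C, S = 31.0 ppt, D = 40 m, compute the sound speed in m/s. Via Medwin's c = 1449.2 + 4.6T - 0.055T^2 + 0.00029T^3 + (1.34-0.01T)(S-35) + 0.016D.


c = 1449.2 + 4.6*15.8 - 0.055*15.8^2 + 0.00029*15.8^3 + (1.34 - 0.01*15.8)*(31.0 - 35) + 0.016*40 = 1505.21

1505.21 m/s


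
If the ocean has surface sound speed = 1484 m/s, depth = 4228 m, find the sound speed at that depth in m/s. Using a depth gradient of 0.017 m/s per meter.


1555.876 m/s


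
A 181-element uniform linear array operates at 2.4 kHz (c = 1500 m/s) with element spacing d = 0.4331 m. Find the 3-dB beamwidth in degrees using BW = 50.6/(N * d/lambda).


Step 1: lambda = 1500/2400 = 0.625 m
Step 2: d/lambda = 0.4331/0.625 = 0.693
Step 3: BW = 50.6/(N * d/lambda) = 50.6/(181 * 0.693) = 0.4

0.4 deg


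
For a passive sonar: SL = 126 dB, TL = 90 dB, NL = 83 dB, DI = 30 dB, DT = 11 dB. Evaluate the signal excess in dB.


SE = SL - TL - NL + DI - DT = 126 - 90 - 83 + 30 - 11 = -28

-28 dB


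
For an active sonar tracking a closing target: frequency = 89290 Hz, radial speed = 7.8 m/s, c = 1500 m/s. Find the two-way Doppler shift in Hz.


928.62 Hz


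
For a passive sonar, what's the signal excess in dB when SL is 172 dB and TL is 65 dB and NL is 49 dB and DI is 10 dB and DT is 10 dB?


SE = SL - TL - NL + DI - DT = 172 - 65 - 49 + 10 - 10 = 58

58 dB


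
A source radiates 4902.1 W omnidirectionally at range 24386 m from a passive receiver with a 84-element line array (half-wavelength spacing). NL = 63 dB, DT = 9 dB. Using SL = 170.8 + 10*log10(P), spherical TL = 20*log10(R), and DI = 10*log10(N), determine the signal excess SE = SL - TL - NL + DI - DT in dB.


Step 1: SL = 170.8 + 10*log10(4902.1) = 207.7 dB
Step 2: TL = 20*log10(24386) = 87.74 dB
Step 3: DI = 10*log10(84) = 19.24 dB
Step 4: SE = SL - TL - NL + DI - DT = 207.7 - 87.74 - 63 + 19.24 - 9 = 67.2

67.2 dB


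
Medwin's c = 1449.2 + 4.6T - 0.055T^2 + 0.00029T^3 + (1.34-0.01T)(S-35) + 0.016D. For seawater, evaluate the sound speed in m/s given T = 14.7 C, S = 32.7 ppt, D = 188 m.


c = 1449.2 + 4.6*14.7 - 0.055*14.7^2 + 0.00029*14.7^3 + (1.34 - 0.01*14.7)*(32.7 - 35) + 0.016*188 = 1506.12

1506.12 m/s


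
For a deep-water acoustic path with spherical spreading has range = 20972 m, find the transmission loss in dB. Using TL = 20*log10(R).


86.43 dB


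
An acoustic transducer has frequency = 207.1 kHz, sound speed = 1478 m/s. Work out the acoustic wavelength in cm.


lambda = c/f = 1478 / 207100 = 0.0071 m = 0.71 cm

0.71 cm


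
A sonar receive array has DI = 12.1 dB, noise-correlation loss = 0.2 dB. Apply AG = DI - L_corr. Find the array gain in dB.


11.9 dB


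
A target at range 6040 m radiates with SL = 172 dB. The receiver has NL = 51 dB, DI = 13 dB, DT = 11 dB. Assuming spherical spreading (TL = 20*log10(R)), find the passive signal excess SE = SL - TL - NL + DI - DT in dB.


47.38 dB


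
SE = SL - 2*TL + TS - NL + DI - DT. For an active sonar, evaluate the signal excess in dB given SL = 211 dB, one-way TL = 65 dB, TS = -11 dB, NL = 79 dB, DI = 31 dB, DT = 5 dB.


SE = SL - 2*TL + TS - NL + DI - DT = 211 - 2*65 + (-11) - 79 + 31 - 5 = 17

17 dB


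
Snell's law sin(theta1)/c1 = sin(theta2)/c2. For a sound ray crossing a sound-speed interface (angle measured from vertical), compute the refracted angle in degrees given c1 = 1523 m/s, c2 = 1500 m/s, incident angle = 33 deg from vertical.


sin(theta2) = (c2/c1)*sin(theta1) = (1500/1523)*sin(33 deg) = 0.53641
theta2 = arcsin(0.53641) = 32.44

32.44 deg


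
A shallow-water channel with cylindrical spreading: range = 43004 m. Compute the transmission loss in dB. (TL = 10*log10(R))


46.34 dB


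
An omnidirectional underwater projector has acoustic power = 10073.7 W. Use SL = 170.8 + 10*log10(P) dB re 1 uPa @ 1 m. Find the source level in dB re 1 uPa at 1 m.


SL = 170.8 + 10*log10(10073.7) = 170.8 + 40.03 = 210.83

210.83 dB


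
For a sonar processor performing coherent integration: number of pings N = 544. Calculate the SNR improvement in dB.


27.36 dB


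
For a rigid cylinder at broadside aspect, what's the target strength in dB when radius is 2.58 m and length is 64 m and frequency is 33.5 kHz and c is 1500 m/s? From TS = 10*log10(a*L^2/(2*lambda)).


lambda = 1500/33500 = 0.04478 m
TS = 10*log10(2.58*64^2/(2*0.04478)) = 50.72

50.72 dB


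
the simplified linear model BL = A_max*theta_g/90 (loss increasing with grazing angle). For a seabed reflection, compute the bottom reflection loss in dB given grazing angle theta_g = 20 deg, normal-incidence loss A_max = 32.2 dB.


BL = A_max * theta_g / 90 = 32.2 * 20 / 90 = 7.16

7.16 dB


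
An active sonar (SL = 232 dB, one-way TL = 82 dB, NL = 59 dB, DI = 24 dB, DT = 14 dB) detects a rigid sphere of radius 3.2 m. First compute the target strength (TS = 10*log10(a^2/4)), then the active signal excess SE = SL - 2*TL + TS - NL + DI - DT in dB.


Step 1: TS = 10*log10(3.2^2/4) = 4.08 dB
Step 2: SE = SL - 2*TL + TS - NL + DI - DT = 232 - 2*82 + (4.08) - 59 + 24 - 14 = 23.08

23.08 dB


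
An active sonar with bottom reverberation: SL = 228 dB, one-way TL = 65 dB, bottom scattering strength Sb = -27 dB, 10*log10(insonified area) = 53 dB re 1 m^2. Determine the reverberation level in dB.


RL = SL - 2*TL + Sb + 10*log10(A) = 228 - 2*65 + (-27) + 53 = 124

124 dB


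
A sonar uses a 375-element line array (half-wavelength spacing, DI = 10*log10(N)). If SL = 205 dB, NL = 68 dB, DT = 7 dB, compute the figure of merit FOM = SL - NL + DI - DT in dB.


155.74 dB


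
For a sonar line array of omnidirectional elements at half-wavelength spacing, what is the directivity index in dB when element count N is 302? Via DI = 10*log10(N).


DI = 10*log10(302) = 24.8

24.8 dB


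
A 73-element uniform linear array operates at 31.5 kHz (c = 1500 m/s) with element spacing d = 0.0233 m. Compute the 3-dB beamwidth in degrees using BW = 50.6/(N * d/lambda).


1.42 deg


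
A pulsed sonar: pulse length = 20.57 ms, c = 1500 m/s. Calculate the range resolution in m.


dR = c*tau/2 = 1500 * 20.57e-3 / 2 = 15.4275

15.4275 m


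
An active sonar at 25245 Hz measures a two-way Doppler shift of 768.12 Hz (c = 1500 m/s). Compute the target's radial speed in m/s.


From fd = 2*f*v/c, v = c*fd/(2*f) = 1500 * 768.12 / (2*25245) = 22.82

22.82 m/s


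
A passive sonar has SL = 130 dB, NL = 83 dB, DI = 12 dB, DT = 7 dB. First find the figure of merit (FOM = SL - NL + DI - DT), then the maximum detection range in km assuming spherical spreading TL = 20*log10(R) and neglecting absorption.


Step 1: FOM = SL - NL + DI - DT = 130 - 83 + 12 - 7 = 52 dB
Step 2: at max range FOM = TL = 20*log10(R), so R = 10^(52/20) = 398.11 m = 0.4 km

0.4 km


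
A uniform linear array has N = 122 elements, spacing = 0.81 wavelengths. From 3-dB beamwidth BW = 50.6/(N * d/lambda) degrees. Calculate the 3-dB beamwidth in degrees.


BW = 50.6 / (122 * 0.81) = 50.6 / 98.82 = 0.51

0.51 deg


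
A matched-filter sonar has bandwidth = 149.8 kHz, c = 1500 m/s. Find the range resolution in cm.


0.5 cm


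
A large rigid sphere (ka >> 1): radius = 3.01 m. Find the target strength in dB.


3.55 dB


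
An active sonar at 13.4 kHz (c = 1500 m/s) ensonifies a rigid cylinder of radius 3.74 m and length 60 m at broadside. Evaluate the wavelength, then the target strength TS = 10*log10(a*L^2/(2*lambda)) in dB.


Step 1: lambda = c/f = 1500/13400 = 0.11194 m
Step 2: TS = 10*log10(a*L^2/(2*lambda)) = 10*log10(3.74*60^2/(2*0.11194)) = 47.79

47.79 dB


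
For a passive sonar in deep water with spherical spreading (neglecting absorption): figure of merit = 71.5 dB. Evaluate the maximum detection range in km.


At max range FOM = TL, so 20*log10(R) = 71.5
R = 10^(71.5/20) = 3758.37 m = 3.76 km

3.76 km


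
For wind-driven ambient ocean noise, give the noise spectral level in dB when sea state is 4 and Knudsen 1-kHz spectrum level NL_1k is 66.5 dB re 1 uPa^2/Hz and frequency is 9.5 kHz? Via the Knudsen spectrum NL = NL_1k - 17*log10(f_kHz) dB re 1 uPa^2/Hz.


NL = NL_1k - 17*log10(f_kHz) = 66.5 - 17*log10(9.5) = 66.5 - (16.62) = 49.88

49.88 dB


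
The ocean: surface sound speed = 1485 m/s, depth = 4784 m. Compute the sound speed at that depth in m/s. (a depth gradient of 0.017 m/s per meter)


c = 1485 + 0.017 * 4784 = 1566.328

1566.328 m/s


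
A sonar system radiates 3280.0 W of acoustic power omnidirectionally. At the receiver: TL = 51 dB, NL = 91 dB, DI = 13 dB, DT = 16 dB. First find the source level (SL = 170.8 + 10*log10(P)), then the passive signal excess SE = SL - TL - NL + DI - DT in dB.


Step 1: SL = 170.8 + 10*log10(3280.0) = 205.96 dB
Step 2: SE = SL - TL - NL + DI - DT = 205.96 - 51 - 91 + 13 - 16 = 60.96

60.96 dB


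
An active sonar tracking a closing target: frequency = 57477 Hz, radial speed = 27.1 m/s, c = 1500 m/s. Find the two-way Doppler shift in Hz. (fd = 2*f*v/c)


fd = 2*f*v/c = 2 * 57477 * 27.1 / 1500 = 2076.84

2076.84 Hz


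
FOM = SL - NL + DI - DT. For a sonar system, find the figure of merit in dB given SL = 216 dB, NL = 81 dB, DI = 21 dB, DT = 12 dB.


FOM = SL - NL + DI - DT = 216 - 81 + 21 - 12 = 144

144 dB


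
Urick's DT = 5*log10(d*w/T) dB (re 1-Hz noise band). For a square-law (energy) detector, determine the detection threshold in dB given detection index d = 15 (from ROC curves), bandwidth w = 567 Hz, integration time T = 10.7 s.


14.5 dB


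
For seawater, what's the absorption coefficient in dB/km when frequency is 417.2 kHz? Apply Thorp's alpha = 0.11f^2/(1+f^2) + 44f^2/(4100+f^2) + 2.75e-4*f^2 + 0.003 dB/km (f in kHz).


f^2 = 174055.84
alpha = 0.11*174055.84/(1+174055.84) + 44*174055.84/(4100+174055.84) + 2.75e-4*174055.84 + 0.003 = 90.966

90.966 dB/km


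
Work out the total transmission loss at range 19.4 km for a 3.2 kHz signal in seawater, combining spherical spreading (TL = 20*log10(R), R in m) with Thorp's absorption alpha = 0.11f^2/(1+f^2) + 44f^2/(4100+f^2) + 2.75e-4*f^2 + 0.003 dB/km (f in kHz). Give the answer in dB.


89.94 dB


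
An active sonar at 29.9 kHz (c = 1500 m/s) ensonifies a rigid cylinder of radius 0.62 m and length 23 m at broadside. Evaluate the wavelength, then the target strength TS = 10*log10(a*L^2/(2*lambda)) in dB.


Step 1: lambda = c/f = 1500/29900 = 0.05017 m
Step 2: TS = 10*log10(a*L^2/(2*lambda)) = 10*log10(0.62*23^2/(2*0.05017)) = 35.14

35.14 dB


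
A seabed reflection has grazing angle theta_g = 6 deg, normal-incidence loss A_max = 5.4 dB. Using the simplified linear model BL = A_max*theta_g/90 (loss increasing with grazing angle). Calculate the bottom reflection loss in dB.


0.36 dB


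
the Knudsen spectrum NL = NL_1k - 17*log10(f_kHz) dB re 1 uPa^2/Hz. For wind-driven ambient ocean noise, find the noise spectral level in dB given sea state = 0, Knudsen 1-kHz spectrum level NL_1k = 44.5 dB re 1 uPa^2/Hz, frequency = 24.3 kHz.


20.94 dB


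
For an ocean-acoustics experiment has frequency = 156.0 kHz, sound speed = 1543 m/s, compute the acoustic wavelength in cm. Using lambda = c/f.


0.99 cm


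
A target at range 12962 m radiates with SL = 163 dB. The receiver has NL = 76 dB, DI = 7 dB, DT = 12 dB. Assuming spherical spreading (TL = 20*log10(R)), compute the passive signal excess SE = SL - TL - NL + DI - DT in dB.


Step 1: TL = 20*log10(12962) = 82.25 dB
Step 2: SE = 163 - 82.25 - 76 + 7 - 12 = -0.25

-0.25 dB


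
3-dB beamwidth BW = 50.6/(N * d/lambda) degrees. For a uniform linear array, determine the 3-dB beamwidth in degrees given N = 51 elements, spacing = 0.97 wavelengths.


BW = 50.6 / (51 * 0.97) = 50.6 / 49.47 = 1.02

1.02 deg


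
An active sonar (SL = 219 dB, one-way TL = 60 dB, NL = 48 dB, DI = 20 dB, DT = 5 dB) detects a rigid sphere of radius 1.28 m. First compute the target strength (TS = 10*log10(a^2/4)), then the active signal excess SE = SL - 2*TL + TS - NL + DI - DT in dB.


Step 1: TS = 10*log10(1.28^2/4) = -3.88 dB
Step 2: SE = SL - 2*TL + TS - NL + DI - DT = 219 - 2*60 + (-3.88) - 48 + 20 - 5 = 62.12

62.12 dB


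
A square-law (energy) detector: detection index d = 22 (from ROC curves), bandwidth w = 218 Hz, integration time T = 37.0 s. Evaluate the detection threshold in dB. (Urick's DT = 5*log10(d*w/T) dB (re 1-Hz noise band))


DT = 5*log10(d*w/T) = 5*log10(22 * 218 / 37.0) = 5*log10(129.62) = 10.56

10.56 dB


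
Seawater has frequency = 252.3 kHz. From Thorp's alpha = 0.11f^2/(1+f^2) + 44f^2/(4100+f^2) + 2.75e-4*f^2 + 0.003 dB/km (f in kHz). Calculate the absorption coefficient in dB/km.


f^2 = 63655.29
alpha = 0.11*63655.29/(1+63655.29) + 44*63655.29/(4100+63655.29) + 2.75e-4*63655.29 + 0.003 = 58.956

58.956 dB/km


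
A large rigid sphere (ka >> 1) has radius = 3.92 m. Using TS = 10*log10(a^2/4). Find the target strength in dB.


TS = 10*log10(3.92^2 / 4) = 10*log10(3.8416) = 5.85

5.85 dB


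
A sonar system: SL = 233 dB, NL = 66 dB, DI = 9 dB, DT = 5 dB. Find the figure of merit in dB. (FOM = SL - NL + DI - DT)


FOM = SL - NL + DI - DT = 233 - 66 + 9 - 5 = 171

171 dB


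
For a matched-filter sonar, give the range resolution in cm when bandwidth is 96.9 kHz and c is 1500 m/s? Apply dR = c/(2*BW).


dR = c/(2*BW) = 1500 / (2 * 96.9e3) = 0.0077 m = 0.77 cm

0.77 cm


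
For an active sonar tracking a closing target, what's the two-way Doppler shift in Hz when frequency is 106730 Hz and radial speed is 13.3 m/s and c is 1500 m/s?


1892.68 Hz


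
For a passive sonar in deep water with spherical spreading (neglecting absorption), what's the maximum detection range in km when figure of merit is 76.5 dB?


At max range FOM = TL, so 20*log10(R) = 76.5
R = 10^(76.5/20) = 6683.44 m = 6.68 km

6.68 km


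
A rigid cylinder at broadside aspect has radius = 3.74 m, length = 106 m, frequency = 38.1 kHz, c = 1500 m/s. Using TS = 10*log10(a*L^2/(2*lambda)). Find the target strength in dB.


lambda = 1500/38100 = 0.03937 m
TS = 10*log10(3.74*106^2/(2*0.03937)) = 57.27

57.27 dB


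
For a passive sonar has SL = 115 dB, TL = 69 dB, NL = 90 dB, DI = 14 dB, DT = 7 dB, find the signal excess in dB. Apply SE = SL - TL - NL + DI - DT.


SE = SL - TL - NL + DI - DT = 115 - 69 - 90 + 14 - 7 = -37

-37 dB


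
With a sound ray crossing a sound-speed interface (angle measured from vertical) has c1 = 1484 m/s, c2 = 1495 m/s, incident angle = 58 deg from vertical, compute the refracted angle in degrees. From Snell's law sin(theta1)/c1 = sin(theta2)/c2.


sin(theta2) = (c2/c1)*sin(theta1) = (1495/1484)*sin(58 deg) = 0.85433
theta2 = arcsin(0.85433) = 58.69

58.69 deg


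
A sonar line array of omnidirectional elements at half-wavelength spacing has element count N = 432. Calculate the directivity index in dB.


DI = 10*log10(432) = 26.35

26.35 dB


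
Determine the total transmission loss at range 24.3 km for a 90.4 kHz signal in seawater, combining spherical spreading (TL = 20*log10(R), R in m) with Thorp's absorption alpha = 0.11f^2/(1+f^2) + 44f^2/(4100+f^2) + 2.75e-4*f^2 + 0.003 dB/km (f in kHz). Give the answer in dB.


857.06 dB


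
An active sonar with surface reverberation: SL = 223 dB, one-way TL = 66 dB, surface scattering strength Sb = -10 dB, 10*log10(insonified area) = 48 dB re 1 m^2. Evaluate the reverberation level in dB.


129 dB


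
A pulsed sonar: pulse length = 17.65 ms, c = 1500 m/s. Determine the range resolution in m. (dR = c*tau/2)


13.2375 m


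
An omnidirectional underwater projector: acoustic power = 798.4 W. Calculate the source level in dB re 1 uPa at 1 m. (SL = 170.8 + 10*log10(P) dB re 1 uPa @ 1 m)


SL = 170.8 + 10*log10(798.4) = 170.8 + 29.02 = 199.82

199.82 dB


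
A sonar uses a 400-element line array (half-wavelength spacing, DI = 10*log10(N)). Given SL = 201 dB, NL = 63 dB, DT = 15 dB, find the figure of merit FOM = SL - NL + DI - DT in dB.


149.02 dB


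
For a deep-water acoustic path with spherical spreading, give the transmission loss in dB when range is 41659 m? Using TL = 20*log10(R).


TL = 20*log10(41659) = 92.39

92.39 dB


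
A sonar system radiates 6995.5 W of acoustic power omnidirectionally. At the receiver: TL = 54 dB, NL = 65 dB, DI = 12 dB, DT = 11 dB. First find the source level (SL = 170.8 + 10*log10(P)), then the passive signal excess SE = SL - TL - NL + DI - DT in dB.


Step 1: SL = 170.8 + 10*log10(6995.5) = 209.25 dB
Step 2: SE = SL - TL - NL + DI - DT = 209.25 - 54 - 65 + 12 - 11 = 91.25

91.25 dB


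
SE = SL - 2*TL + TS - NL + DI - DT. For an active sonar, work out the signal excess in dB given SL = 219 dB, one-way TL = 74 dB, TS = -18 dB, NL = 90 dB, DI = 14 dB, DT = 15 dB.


SE = SL - 2*TL + TS - NL + DI - DT = 219 - 2*74 + (-18) - 90 + 14 - 15 = -38

-38 dB


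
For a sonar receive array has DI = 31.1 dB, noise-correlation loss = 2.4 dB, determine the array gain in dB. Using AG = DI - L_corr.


AG = DI - L_corr = 31.1 - 2.4 = 28.7

28.7 dB


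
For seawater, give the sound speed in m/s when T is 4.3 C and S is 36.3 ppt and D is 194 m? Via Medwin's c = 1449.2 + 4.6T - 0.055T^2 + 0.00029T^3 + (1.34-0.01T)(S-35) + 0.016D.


c = 1449.2 + 4.6*4.3 - 0.055*4.3^2 + 0.00029*4.3^3 + (1.34 - 0.01*4.3)*(36.3 - 35) + 0.016*194 = 1472.78

1472.78 m/s


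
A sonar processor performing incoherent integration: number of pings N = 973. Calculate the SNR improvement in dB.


Gain = 5*log10(973) = 14.94

14.94 dB


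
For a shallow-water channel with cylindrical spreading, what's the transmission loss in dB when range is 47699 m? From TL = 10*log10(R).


46.79 dB


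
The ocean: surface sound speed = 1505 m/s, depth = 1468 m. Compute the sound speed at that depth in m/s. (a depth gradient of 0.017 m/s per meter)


1529.956 m/s


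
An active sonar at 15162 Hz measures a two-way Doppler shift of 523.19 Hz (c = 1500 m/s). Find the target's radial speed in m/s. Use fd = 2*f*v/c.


25.88 m/s


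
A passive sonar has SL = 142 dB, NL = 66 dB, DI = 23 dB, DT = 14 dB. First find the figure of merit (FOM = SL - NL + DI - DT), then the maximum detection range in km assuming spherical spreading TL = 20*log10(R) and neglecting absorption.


Step 1: FOM = SL - NL + DI - DT = 142 - 66 + 23 - 14 = 85 dB
Step 2: at max range FOM = TL = 20*log10(R), so R = 10^(85/20) = 17782.79 m = 17.78 km

17.78 km


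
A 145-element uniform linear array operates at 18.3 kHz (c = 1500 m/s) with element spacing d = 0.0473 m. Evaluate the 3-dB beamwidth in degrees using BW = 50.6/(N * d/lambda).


Step 1: lambda = 1500/18300 = 0.08197 m
Step 2: d/lambda = 0.0473/0.08197 = 0.577
Step 3: BW = 50.6/(N * d/lambda) = 50.6/(145 * 0.577) = 0.6

0.6 deg


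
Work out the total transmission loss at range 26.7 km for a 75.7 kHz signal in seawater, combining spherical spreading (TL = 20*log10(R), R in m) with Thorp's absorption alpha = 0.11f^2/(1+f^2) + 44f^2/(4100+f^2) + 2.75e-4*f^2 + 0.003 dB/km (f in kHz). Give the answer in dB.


Step 1 (Thorp): alpha = 0.11*5730.49/(1+5730.49) + 44*5730.49/(4100+5730.49) + 2.75e-4*5730.49 + 0.003 = 27.3378 dB/km
Step 2: TL_spread = 20*log10(26700) = 88.53 dB
Step 3: TL_abs = alpha*R = 27.3378 * 26.7 = 729.92 dB
Step 4: TL_total = 88.53 + 729.92 = 818.45

818.45 dB


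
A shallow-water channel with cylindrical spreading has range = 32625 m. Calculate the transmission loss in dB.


TL = 10*log10(32625) = 45.14

45.14 dB


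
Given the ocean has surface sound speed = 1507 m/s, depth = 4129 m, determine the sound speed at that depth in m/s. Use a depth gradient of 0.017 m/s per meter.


c = 1507 + 0.017 * 4129 = 1577.193

1577.193 m/s


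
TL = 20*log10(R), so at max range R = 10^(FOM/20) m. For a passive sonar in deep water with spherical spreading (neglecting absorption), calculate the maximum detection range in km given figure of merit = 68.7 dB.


At max range FOM = TL, so 20*log10(R) = 68.7
R = 10^(68.7/20) = 2722.7 m = 2.72 km

2.72 km


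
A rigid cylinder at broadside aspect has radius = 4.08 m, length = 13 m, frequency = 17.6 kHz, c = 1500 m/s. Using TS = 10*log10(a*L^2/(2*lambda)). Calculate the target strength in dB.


lambda = 1500/17600 = 0.08523 m
TS = 10*log10(4.08*13^2/(2*0.08523)) = 36.07

36.07 dB


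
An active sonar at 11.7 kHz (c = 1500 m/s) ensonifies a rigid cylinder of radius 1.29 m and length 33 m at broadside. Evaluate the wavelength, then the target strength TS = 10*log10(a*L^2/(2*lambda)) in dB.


Step 1: lambda = c/f = 1500/11700 = 0.12821 m
Step 2: TS = 10*log10(a*L^2/(2*lambda)) = 10*log10(1.29*33^2/(2*0.12821)) = 37.39

37.39 dB


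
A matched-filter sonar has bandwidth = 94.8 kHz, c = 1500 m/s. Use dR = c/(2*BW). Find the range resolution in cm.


dR = c/(2*BW) = 1500 / (2 * 94.8e3) = 0.0079 m = 0.79 cm

0.79 cm


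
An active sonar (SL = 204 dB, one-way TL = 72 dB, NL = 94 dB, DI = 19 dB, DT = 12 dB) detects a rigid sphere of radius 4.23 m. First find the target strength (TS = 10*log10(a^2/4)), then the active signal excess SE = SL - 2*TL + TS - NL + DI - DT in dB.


Step 1: TS = 10*log10(4.23^2/4) = 6.51 dB
Step 2: SE = SL - 2*TL + TS - NL + DI - DT = 204 - 2*72 + (6.51) - 94 + 19 - 12 = -20.49

-20.49 dB


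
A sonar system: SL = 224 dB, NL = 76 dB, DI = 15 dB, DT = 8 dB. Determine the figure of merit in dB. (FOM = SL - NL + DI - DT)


FOM = SL - NL + DI - DT = 224 - 76 + 15 - 8 = 155

155 dB


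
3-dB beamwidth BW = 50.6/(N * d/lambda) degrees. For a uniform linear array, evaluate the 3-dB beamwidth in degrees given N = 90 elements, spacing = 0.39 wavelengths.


BW = 50.6 / (90 * 0.39) = 50.6 / 35.1 = 1.44

1.44 deg


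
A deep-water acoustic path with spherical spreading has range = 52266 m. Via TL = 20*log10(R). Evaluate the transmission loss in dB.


TL = 20*log10(52266) = 94.36

94.36 dB


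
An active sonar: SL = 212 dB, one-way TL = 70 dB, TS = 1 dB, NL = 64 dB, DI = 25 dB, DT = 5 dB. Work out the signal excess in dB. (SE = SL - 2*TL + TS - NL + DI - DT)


29 dB


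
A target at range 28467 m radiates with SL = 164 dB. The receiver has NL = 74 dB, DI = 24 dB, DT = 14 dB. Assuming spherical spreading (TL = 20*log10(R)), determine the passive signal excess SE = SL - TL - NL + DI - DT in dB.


10.91 dB


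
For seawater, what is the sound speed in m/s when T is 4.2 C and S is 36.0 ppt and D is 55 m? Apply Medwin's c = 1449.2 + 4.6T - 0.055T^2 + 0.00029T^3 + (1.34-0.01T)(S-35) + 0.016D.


1469.75 m/s


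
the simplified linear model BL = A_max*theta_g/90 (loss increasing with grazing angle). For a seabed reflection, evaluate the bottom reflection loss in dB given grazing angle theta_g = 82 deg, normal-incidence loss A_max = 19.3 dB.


17.58 dB


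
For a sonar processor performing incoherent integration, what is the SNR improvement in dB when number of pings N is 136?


10.67 dB


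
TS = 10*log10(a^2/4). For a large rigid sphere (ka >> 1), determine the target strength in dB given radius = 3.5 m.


4.86 dB


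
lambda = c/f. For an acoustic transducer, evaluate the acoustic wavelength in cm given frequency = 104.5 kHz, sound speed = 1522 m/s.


lambda = c/f = 1522 / 104500 = 0.0146 m = 1.46 cm

1.46 cm


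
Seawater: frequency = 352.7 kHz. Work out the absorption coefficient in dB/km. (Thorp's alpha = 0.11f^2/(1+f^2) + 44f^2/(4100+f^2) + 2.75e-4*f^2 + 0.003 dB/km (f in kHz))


76.918 dB/km


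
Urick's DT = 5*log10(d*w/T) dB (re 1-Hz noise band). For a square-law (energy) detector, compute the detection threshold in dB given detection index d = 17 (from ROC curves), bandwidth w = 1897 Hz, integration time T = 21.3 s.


15.9 dB


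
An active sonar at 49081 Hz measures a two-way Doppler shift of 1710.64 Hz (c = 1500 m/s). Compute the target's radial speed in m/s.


From fd = 2*f*v/c, v = c*fd/(2*f) = 1500 * 1710.64 / (2*49081) = 26.14

26.14 m/s


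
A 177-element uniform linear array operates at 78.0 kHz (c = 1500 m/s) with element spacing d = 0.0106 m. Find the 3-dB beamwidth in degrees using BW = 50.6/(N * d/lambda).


0.52 deg


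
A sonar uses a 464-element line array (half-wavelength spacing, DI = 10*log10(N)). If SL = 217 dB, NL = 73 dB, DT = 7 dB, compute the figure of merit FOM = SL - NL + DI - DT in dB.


163.67 dB


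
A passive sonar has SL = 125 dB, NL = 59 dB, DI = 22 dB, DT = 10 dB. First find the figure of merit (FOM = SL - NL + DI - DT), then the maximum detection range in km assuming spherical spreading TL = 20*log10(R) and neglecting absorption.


Step 1: FOM = SL - NL + DI - DT = 125 - 59 + 22 - 10 = 78 dB
Step 2: at max range FOM = TL = 20*log10(R), so R = 10^(78/20) = 7943.28 m = 7.94 km

7.94 km


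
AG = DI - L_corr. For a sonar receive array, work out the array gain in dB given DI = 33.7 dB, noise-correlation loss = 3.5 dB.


AG = DI - L_corr = 33.7 - 3.5 = 30.2

30.2 dB


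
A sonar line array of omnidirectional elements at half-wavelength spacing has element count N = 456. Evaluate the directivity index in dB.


DI = 10*log10(456) = 26.59

26.59 dB


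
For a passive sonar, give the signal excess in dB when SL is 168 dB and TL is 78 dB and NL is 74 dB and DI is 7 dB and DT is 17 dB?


SE = SL - TL - NL + DI - DT = 168 - 78 - 74 + 7 - 17 = 6

6 dB


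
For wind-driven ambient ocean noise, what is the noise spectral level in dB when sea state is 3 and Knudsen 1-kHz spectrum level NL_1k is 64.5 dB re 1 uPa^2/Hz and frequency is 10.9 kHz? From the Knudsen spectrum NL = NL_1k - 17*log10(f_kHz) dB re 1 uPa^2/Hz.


46.86 dB


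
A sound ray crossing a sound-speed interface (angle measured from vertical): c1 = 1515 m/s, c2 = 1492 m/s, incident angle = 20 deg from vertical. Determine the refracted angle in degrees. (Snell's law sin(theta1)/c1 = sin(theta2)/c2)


sin(theta2) = (c2/c1)*sin(theta1) = (1492/1515)*sin(20 deg) = 0.33683
theta2 = arcsin(0.33683) = 19.68

19.68 deg


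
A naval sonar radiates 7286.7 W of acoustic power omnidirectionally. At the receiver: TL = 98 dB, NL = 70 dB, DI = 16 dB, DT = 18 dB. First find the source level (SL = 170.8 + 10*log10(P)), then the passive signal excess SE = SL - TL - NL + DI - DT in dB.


Step 1: SL = 170.8 + 10*log10(7286.7) = 209.43 dB
Step 2: SE = SL - TL - NL + DI - DT = 209.43 - 98 - 70 + 16 - 18 = 39.43

39.43 dB


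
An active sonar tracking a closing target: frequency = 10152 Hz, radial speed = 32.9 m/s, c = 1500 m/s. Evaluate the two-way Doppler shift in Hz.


fd = 2*f*v/c = 2 * 10152 * 32.9 / 1500 = 445.33

445.33 Hz


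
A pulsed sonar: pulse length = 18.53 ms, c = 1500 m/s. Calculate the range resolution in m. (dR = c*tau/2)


13.8975 m


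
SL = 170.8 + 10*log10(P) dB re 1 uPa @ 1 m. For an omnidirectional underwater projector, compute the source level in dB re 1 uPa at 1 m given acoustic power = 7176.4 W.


SL = 170.8 + 10*log10(7176.4) = 170.8 + 38.56 = 209.36

209.36 dB


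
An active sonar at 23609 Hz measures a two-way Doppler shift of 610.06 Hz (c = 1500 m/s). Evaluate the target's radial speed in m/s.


From fd = 2*f*v/c, v = c*fd/(2*f) = 1500 * 610.06 / (2*23609) = 19.38

19.38 m/s


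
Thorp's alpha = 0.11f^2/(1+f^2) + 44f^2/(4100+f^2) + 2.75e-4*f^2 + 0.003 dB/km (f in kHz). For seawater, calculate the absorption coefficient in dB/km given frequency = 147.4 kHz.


f^2 = 21726.76
alpha = 0.11*21726.76/(1+21726.76) + 44*21726.76/(4100+21726.76) + 2.75e-4*21726.76 + 0.003 = 43.103

43.103 dB/km


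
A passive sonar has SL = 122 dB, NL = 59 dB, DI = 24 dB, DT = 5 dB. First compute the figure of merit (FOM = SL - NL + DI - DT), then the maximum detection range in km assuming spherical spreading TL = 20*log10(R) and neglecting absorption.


Step 1: FOM = SL - NL + DI - DT = 122 - 59 + 24 - 5 = 82 dB
Step 2: at max range FOM = TL = 20*log10(R), so R = 10^(82/20) = 12589.25 m = 12.59 km

12.59 km


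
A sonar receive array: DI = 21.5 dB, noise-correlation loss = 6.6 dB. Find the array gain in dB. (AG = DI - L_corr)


14.9 dB


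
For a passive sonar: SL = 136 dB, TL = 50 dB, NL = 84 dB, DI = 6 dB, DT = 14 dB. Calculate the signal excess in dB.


SE = SL - TL - NL + DI - DT = 136 - 50 - 84 + 6 - 14 = -6

-6 dB


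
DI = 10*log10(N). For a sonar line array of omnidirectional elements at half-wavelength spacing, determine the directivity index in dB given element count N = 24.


DI = 10*log10(24) = 13.8

13.8 dB


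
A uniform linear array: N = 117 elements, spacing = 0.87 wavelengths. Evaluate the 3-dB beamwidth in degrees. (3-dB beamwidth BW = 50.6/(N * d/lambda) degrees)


0.5 deg


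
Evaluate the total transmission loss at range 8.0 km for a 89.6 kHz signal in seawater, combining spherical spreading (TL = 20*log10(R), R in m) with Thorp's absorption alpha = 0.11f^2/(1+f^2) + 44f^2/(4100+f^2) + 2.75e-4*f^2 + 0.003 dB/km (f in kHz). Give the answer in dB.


329.63 dB


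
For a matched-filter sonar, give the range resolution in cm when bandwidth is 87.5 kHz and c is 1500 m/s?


dR = c/(2*BW) = 1500 / (2 * 87.5e3) = 0.0086 m = 0.86 cm

0.86 cm


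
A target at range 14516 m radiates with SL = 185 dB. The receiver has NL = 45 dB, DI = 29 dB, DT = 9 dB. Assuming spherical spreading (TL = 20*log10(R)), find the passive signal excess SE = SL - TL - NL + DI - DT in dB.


76.76 dB


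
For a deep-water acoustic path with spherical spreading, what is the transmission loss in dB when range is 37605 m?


91.5 dB


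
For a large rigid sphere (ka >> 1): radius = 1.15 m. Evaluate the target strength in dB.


TS = 10*log10(1.15^2 / 4) = 10*log10(0.330625) = -4.81

-4.81 dB


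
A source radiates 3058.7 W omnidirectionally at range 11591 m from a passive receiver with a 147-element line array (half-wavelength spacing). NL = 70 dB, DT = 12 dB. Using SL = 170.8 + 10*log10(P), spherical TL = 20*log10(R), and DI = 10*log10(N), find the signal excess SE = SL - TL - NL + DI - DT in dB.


Step 1: SL = 170.8 + 10*log10(3058.7) = 205.66 dB
Step 2: TL = 20*log10(11591) = 81.28 dB
Step 3: DI = 10*log10(147) = 21.67 dB
Step 4: SE = SL - TL - NL + DI - DT = 205.66 - 81.28 - 70 + 21.67 - 12 = 64.05

64.05 dB


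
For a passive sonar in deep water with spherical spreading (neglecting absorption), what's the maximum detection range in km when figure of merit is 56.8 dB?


At max range FOM = TL, so 20*log10(R) = 56.8
R = 10^(56.8/20) = 691.83 m = 0.69 km

0.69 km


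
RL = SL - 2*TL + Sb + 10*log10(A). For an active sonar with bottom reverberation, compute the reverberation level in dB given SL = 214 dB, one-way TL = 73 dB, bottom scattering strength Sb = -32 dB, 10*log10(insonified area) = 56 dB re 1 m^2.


92 dB


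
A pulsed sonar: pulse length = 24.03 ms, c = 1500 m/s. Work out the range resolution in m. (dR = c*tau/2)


dR = c*tau/2 = 1500 * 24.03e-3 / 2 = 18.0225

18.0225 m


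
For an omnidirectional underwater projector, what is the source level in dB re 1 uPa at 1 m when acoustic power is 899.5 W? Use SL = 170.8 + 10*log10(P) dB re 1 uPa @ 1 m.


SL = 170.8 + 10*log10(899.5) = 170.8 + 29.54 = 200.34

200.34 dB


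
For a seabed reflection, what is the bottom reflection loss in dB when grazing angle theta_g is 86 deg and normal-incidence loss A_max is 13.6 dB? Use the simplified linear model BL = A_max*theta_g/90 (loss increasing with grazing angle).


BL = A_max * theta_g / 90 = 13.6 * 86 / 90 = 13.0

13.0 dB


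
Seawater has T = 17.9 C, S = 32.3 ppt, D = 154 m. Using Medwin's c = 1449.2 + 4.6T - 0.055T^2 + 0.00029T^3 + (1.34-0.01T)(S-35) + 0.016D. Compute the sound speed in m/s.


c = 1449.2 + 4.6*17.9 - 0.055*17.9^2 + 0.00029*17.9^3 + (1.34 - 0.01*17.9)*(32.3 - 35) + 0.016*154 = 1514.91

1514.91 m/s


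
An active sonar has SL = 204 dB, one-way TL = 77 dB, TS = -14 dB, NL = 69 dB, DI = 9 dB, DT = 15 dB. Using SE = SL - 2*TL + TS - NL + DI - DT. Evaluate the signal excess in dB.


SE = SL - 2*TL + TS - NL + DI - DT = 204 - 2*77 + (-14) - 69 + 9 - 15 = -39

-39 dB


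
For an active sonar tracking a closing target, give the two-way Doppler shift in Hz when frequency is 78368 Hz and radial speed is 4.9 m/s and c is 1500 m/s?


fd = 2*f*v/c = 2 * 78368 * 4.9 / 1500 = 512.0

512.0 Hz


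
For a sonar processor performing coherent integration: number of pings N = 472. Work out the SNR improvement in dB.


Gain = 10*log10(472) = 26.74

26.74 dB


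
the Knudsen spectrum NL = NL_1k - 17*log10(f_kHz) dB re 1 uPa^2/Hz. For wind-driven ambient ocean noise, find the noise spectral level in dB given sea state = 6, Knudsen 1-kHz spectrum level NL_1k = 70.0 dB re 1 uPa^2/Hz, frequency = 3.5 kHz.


NL = NL_1k - 17*log10(f_kHz) = 70.0 - 17*log10(3.5) = 70.0 - (9.25) = 60.75

60.75 dB


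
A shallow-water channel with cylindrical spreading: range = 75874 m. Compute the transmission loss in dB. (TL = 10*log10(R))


48.8 dB


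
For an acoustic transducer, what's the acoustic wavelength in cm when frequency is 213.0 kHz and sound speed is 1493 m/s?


lambda = c/f = 1493 / 213000 = 0.007 m = 0.7 cm

0.7 cm


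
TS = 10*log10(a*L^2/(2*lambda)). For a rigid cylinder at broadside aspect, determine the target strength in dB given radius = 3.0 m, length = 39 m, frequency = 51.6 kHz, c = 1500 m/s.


lambda = 1500/51600 = 0.02907 m
TS = 10*log10(3.0*39^2/(2*0.02907)) = 48.95

48.95 dB


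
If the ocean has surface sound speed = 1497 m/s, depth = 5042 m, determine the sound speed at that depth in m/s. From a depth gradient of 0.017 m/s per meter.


c = 1497 + 0.017 * 5042 = 1582.714

1582.714 m/s


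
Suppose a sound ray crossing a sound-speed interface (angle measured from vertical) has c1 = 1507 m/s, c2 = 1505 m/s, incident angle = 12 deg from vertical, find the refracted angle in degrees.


sin(theta2) = (c2/c1)*sin(theta1) = (1505/1507)*sin(12 deg) = 0.20764
theta2 = arcsin(0.20764) = 11.98

11.98 deg


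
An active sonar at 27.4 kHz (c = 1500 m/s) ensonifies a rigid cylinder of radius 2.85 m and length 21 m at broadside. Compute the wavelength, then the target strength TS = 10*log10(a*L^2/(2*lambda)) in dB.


Step 1: lambda = c/f = 1500/27400 = 0.05474 m
Step 2: TS = 10*log10(a*L^2/(2*lambda)) = 10*log10(2.85*21^2/(2*0.05474)) = 40.6

40.6 dB


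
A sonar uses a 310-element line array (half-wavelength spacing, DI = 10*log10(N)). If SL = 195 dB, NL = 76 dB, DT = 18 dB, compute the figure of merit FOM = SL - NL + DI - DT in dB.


Step 1: DI = 10*log10(310) = 24.91 dB
Step 2: FOM = SL - NL + DI - DT = 195 - 76 + 24.91 - 18 = 125.91

125.91 dB


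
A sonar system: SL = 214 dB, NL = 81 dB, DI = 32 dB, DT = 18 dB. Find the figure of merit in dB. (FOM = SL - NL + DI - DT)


FOM = SL - NL + DI - DT = 214 - 81 + 32 - 18 = 147

147 dB


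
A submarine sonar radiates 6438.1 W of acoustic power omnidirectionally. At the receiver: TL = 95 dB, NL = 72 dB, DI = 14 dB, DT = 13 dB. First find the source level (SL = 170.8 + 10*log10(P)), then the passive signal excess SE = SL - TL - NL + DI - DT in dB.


Step 1: SL = 170.8 + 10*log10(6438.1) = 208.89 dB
Step 2: SE = SL - TL - NL + DI - DT = 208.89 - 95 - 72 + 14 - 13 = 42.89

42.89 dB


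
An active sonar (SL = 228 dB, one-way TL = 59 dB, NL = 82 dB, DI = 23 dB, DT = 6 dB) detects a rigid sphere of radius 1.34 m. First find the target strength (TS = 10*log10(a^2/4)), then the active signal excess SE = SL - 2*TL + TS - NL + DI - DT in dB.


Step 1: TS = 10*log10(1.34^2/4) = -3.48 dB
Step 2: SE = SL - 2*TL + TS - NL + DI - DT = 228 - 2*59 + (-3.48) - 82 + 23 - 6 = 41.52

41.52 dB


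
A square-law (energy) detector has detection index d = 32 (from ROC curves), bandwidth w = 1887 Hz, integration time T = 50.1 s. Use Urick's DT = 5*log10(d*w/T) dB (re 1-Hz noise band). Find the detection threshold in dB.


15.41 dB


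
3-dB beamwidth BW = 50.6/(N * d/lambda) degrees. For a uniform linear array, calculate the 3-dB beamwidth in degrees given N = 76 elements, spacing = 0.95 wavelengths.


0.7 deg


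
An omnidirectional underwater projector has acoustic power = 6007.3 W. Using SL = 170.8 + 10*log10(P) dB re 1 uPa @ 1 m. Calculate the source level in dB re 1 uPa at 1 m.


208.59 dB


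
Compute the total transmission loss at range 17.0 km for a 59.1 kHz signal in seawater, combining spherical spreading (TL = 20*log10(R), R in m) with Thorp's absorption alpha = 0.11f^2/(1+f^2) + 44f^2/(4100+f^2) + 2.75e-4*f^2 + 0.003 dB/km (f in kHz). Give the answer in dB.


446.95 dB


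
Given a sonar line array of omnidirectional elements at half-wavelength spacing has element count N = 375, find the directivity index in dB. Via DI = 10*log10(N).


25.74 dB


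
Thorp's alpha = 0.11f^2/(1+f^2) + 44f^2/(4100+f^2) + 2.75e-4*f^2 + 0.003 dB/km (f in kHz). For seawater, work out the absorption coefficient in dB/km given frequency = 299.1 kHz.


f^2 = 89460.81
alpha = 0.11*89460.81/(1+89460.81) + 44*89460.81/(4100+89460.81) + 2.75e-4*89460.81 + 0.003 = 66.787

66.787 dB/km


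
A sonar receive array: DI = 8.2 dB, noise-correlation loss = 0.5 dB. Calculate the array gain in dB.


AG = DI - L_corr = 8.2 - 0.5 = 7.7

7.7 dB


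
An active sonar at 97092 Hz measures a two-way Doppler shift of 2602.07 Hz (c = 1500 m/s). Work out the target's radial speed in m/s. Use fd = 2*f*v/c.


From fd = 2*f*v/c, v = c*fd/(2*f) = 1500 * 2602.07 / (2*97092) = 20.1

20.1 m/s


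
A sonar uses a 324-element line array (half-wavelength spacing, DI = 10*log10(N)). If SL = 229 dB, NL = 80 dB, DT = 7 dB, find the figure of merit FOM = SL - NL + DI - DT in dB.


Step 1: DI = 10*log10(324) = 25.11 dB
Step 2: FOM = SL - NL + DI - DT = 229 - 80 + 25.11 - 7 = 167.11

167.11 dB


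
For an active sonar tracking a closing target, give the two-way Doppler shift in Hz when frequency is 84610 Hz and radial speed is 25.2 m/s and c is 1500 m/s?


fd = 2*f*v/c = 2 * 84610 * 25.2 / 1500 = 2842.9

2842.9 Hz


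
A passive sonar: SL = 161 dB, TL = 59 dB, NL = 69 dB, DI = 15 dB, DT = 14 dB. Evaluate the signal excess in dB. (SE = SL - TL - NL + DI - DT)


SE = SL - TL - NL + DI - DT = 161 - 59 - 69 + 15 - 14 = 34

34 dB


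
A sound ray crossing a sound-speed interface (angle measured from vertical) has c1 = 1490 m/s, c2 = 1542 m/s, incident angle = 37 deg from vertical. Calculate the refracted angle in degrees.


sin(theta2) = (c2/c1)*sin(theta1) = (1542/1490)*sin(37 deg) = 0.62282
theta2 = arcsin(0.62282) = 38.52

38.52 deg


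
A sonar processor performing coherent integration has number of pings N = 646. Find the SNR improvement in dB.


Gain = 10*log10(646) = 28.1

28.1 dB


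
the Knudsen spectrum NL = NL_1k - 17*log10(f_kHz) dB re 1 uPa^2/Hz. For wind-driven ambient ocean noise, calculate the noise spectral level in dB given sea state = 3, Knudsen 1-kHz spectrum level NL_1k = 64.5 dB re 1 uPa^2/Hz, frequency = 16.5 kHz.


43.8 dB
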